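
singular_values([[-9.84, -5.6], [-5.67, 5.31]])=[11.71, 7.18]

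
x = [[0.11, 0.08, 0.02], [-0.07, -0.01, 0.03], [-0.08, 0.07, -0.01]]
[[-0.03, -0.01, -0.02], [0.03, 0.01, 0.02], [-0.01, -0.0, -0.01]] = x @ [[-0.19, -0.04, -0.1], [-0.24, -0.06, -0.22], [0.59, 0.15, 0.44]]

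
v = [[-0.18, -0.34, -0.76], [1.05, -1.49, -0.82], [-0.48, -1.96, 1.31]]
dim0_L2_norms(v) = [1.17, 2.49, 1.72]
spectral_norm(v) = 2.55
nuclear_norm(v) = 5.08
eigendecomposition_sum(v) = [[0.21-0.00j, (0.24+0j), -0.46+0.00j],  [(0.23-0j), (0.26+0j), (-0.51+0j)],  [-0.72+0.00j, (-0.81-0j), (1.6+0j)]] + [[(-0.19+3.51j), -0.29-3.53j, -0.15-0.10j], [0.41+3.38j, -0.87-3.31j, -0.16-0.07j], [(0.12+3.3j), -0.57-3.27j, -0.15-0.08j]] + [[(-0.19-3.51j), -0.29+3.53j, -0.15+0.10j],  [(0.41-3.38j), (-0.87+3.31j), (-0.16+0.07j)],  [(0.12-3.3j), (-0.57+3.27j), -0.15+0.08j]]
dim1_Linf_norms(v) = [0.76, 1.49, 1.96]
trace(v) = -0.36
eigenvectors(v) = [[(0.27+0j),0.60+0.00j,0.60-0.00j], [(0.29+0j),(0.57-0.1j),(0.57+0.1j)], [-0.92+0.00j,(0.56-0.05j),(0.56+0.05j)]]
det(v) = 3.08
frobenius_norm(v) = 3.24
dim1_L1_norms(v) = [1.28, 3.36, 3.75]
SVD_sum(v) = [[0.0, -0.10, 0.03], [0.04, -1.18, 0.35], [0.07, -2.14, 0.63]] + [[0.32, -0.13, -0.48], [0.86, -0.34, -1.26], [-0.49, 0.20, 0.72]] + [[-0.51, -0.11, -0.31],[0.16, 0.03, 0.10],[-0.06, -0.01, -0.04]]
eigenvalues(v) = [(2.07+0j), (-1.21+0.12j), (-1.21-0.12j)]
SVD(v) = [[0.04, 0.31, -0.95], [0.48, 0.83, 0.29], [0.88, -0.47, -0.12]] @ diag([2.552487143639201, 1.8939463684297626, 0.6375551231605818]) @ [[0.03, -0.96, 0.28], [0.55, -0.22, -0.81], [0.84, 0.18, 0.52]]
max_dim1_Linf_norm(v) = 1.96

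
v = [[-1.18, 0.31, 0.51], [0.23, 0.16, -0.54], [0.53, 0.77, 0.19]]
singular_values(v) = [1.42, 0.91, 0.45]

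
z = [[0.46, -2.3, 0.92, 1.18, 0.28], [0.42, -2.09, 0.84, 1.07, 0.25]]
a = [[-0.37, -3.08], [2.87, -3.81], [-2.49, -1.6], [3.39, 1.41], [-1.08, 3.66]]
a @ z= [[-1.46, 7.29, -2.93, -3.73, -0.87], [-0.28, 1.36, -0.56, -0.69, -0.15], [-1.82, 9.07, -3.63, -4.65, -1.1], [2.15, -10.74, 4.3, 5.51, 1.30], [1.04, -5.17, 2.08, 2.64, 0.61]]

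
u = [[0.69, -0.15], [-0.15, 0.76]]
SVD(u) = [[-0.62, 0.78], [0.78, 0.62]] @ diag([0.8790292180074936, 0.5709707819925064]) @ [[-0.62, 0.78], [0.78, 0.62]]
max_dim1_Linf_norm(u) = 0.76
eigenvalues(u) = [0.57, 0.88]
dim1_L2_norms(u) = [0.71, 0.77]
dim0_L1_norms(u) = [0.84, 0.91]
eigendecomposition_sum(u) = [[0.35, 0.28],[0.28, 0.22]] + [[0.34, -0.43], [-0.43, 0.54]]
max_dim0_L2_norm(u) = 0.77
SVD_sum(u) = [[0.34, -0.43],[-0.43, 0.54]] + [[0.35, 0.28], [0.28, 0.22]]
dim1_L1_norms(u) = [0.84, 0.91]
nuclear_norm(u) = 1.45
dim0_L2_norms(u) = [0.71, 0.77]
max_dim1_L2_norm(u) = 0.77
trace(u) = 1.45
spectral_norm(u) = 0.88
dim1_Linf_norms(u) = [0.69, 0.76]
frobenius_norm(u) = 1.05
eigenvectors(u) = [[-0.78, 0.62], [-0.62, -0.78]]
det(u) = 0.50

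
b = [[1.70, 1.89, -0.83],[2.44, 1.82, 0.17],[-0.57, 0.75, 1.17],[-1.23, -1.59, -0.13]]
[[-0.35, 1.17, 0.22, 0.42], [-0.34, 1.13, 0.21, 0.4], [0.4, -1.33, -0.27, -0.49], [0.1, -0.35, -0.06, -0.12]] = b@[[-0.22, 0.72, 0.14, 0.26], [0.09, -0.29, -0.06, -0.11], [0.18, -0.6, -0.12, -0.22]]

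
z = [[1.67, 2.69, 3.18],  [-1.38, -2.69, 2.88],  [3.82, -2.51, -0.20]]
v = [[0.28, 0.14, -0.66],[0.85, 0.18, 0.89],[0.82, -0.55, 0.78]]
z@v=[[5.36,-1.03,3.77], [-0.31,-2.26,0.76], [-1.23,0.19,-4.91]]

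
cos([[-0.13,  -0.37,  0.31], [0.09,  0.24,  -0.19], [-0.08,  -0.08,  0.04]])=[[1.02,0.03,-0.02], [-0.01,0.98,0.01], [0.0,-0.00,1.00]]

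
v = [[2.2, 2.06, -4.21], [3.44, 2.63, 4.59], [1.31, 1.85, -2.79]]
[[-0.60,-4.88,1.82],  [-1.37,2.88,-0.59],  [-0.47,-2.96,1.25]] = v @ [[-0.18, -0.72, 0.13], [-0.2, 0.36, 0.13], [-0.05, 0.96, -0.30]]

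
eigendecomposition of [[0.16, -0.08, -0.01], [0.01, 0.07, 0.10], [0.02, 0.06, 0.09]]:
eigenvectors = [[(0.86+0j), (0.86-0j), (-0.34+0j)],[-0.01-0.37j, -0.01+0.37j, -0.75+0.00j],[0.05-0.34j, 0.05+0.34j, (0.57+0j)]]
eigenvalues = [(0.16+0.04j), (0.16-0.04j), (-0+0j)]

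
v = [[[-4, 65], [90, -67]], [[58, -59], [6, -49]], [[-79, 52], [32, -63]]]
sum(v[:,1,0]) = 128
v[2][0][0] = -79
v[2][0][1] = 52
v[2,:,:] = [[-79, 52], [32, -63]]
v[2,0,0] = -79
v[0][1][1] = -67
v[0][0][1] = 65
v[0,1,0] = 90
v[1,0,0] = 58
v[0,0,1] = 65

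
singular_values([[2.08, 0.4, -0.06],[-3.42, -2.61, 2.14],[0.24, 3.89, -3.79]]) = [6.85, 3.2, 0.04]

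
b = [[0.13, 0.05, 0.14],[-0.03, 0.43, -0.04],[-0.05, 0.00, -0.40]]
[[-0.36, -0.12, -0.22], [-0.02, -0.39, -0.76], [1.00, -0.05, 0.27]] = b @ [[0.02, -0.82, -0.32], [-0.27, -0.94, -1.86], [-2.50, 0.22, -0.63]]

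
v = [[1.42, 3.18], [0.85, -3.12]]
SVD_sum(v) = [[0.35, 3.29], [-0.32, -2.99]] + [[1.07, -0.11],[1.17, -0.13]]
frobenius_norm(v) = 4.75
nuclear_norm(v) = 6.07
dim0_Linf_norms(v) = [1.42, 3.18]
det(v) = -7.13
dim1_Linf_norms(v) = [3.18, 3.12]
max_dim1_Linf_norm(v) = 3.18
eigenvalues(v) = [1.95, -3.65]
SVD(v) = [[-0.74, 0.67], [0.67, 0.74]] @ diag([4.477438166625214, 1.593187830749356]) @ [[-0.11, -0.99], [0.99, -0.11]]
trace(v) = -1.70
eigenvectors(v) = [[0.99, -0.53], [0.17, 0.85]]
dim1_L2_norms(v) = [3.48, 3.23]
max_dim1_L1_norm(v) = 4.6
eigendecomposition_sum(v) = [[1.77,1.11], [0.3,0.19]] + [[-0.35, 2.07], [0.55, -3.31]]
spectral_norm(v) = 4.48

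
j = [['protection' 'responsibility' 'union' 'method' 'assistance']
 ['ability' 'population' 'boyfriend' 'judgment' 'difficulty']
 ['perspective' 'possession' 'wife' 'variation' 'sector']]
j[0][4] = 'assistance'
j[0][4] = 'assistance'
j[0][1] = 'responsibility'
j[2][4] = 'sector'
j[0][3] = 'method'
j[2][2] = 'wife'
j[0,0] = 'protection'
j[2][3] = 'variation'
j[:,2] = ['union', 'boyfriend', 'wife']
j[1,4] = 'difficulty'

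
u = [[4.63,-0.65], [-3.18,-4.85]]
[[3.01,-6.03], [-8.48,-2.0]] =u @[[0.82,  -1.14], [1.21,  1.16]]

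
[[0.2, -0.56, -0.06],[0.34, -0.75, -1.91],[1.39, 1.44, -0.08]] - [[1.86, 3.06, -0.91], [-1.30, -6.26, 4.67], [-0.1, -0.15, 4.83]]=[[-1.66, -3.62, 0.85], [1.64, 5.51, -6.58], [1.49, 1.59, -4.91]]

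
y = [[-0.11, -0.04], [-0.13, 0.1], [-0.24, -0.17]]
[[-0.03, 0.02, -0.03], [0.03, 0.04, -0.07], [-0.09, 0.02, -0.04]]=y @ [[0.10, -0.2, 0.33], [0.41, 0.14, -0.23]]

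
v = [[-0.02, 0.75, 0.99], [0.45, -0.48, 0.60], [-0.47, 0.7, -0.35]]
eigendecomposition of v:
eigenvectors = [[-0.16, -0.85, 0.87], [-0.71, -0.42, 0.44], [0.69, 0.30, -0.22]]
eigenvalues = [-0.96, -0.0, 0.11]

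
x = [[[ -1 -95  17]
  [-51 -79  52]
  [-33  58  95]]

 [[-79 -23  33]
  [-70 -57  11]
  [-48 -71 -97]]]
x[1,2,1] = -71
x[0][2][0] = -33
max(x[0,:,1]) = 58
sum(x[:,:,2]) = 111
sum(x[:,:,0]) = -282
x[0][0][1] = -95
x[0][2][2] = 95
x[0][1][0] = -51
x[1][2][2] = -97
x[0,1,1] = -79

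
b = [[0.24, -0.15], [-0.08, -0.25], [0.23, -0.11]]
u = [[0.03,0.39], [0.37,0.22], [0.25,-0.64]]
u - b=[[-0.21, 0.54], [0.45, 0.47], [0.02, -0.53]]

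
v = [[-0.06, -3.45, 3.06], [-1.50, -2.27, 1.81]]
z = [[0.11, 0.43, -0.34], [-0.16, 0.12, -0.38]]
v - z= [[-0.17, -3.88, 3.40], [-1.34, -2.39, 2.19]]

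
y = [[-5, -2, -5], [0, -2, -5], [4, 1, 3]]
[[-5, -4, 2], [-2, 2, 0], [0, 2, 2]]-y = [[0, -2, 7], [-2, 4, 5], [-4, 1, -1]]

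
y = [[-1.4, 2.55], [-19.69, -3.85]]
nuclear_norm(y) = 22.85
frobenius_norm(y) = 20.27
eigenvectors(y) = [[(-0.06-0.33j), -0.06+0.33j],[0.94+0.00j, 0.94-0.00j]]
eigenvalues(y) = [(-2.62+6.98j), (-2.62-6.98j)]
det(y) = 55.60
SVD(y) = [[-0.04, -1.0],  [-1.00, 0.04]] @ diag([20.082738530501743, 2.768521828611933]) @ [[0.98, 0.19],[0.19, -0.98]]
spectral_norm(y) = 20.08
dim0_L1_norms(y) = [21.09, 6.4]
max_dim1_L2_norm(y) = 20.06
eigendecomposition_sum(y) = [[(-0.7+3.72j), (1.27+0.48j)], [-9.84-3.70j, -1.92+3.26j]] + [[-0.70-3.72j, 1.27-0.48j], [-9.85+3.70j, -1.92-3.26j]]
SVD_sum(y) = [[-0.89, -0.17],[-19.71, -3.73]] + [[-0.51, 2.72],  [0.02, -0.12]]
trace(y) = -5.25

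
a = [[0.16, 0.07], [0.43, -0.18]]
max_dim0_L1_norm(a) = 0.59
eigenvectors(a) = [[0.69, -0.17], [0.72, 0.99]]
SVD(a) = [[-0.27,-0.96], [-0.96,0.27]] @ diag([0.4826018929298189, 0.12204676538342002]) @ [[-0.95, 0.32], [-0.32, -0.95]]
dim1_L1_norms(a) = [0.23, 0.61]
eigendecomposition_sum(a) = [[0.20, 0.03],[0.21, 0.03]] + [[-0.04,0.04], [0.22,-0.21]]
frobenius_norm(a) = 0.50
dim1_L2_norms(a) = [0.17, 0.47]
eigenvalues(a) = [0.23, -0.25]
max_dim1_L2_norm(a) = 0.47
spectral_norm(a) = 0.48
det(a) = -0.06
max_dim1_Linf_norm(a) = 0.43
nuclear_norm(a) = 0.60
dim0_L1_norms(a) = [0.59, 0.25]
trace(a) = -0.02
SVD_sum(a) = [[0.12, -0.04], [0.44, -0.15]] + [[0.04, 0.11], [-0.01, -0.03]]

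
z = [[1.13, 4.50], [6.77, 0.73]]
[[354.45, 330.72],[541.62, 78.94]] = z@[[73.50, 3.84],[60.31, 72.53]]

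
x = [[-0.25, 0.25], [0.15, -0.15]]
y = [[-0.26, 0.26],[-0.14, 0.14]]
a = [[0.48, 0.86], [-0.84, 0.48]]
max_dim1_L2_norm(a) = 0.98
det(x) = 0.00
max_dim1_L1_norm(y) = 0.52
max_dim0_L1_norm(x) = 0.4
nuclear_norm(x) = 0.41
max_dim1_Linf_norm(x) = 0.25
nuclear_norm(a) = 1.95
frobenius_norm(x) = 0.41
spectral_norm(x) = 0.41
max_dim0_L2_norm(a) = 0.98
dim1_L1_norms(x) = [0.5, 0.3]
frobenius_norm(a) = 1.38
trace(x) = -0.40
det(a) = 0.95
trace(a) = 0.96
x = a @ y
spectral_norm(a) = 0.99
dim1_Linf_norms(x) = [0.25, 0.15]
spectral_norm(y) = 0.42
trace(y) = -0.12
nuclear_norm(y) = 0.42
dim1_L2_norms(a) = [0.98, 0.97]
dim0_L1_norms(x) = [0.4, 0.4]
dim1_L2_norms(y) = [0.37, 0.2]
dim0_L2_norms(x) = [0.29, 0.29]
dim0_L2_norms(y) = [0.3, 0.3]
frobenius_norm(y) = 0.42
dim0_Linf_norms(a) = [0.84, 0.86]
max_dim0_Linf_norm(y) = 0.26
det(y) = -0.00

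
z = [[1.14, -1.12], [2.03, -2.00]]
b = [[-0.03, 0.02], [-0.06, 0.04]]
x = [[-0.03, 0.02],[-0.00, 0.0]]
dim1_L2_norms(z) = [1.6, 2.85]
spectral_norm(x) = 0.04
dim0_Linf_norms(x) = [0.03, 0.02]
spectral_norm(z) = 3.27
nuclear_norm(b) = 0.08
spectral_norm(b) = 0.08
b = z @ x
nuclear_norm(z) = 3.27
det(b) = 0.00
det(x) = 0.00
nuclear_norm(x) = 0.04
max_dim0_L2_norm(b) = 0.07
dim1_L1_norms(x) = [0.05, 0.0]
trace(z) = -0.86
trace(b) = 0.01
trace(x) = -0.03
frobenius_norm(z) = 3.27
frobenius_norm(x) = 0.04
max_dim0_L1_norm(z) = 3.17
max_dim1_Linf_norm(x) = 0.03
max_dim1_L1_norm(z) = 4.03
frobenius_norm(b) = 0.08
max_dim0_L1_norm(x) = 0.03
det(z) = -0.01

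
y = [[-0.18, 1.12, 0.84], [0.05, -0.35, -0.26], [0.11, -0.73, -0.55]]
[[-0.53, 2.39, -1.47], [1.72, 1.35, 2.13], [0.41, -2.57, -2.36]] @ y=[[0.05, -0.36, -0.26], [-0.01, -0.10, -0.08], [-0.46, 3.08, 2.31]]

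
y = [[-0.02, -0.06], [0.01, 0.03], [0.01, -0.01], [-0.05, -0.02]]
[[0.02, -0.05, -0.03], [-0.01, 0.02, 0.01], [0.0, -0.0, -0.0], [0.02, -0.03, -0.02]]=y@[[-0.20, 0.41, 0.24], [-0.30, 0.62, 0.37]]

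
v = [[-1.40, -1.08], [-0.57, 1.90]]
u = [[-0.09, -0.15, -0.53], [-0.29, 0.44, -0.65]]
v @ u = [[0.44, -0.27, 1.44], [-0.50, 0.92, -0.93]]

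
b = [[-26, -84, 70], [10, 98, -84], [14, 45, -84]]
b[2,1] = 45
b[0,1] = -84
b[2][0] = 14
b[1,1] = 98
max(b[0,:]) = 70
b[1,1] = 98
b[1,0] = 10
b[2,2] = -84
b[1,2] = -84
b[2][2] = -84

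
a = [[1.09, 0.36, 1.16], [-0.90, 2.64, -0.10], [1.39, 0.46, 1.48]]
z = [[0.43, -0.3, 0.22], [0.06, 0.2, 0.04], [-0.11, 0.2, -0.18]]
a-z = [[0.66, 0.66, 0.94], [-0.96, 2.44, -0.14], [1.5, 0.26, 1.66]]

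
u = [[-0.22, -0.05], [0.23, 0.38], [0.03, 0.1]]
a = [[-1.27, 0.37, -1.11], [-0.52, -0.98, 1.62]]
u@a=[[0.31, -0.03, 0.16], [-0.49, -0.29, 0.36], [-0.09, -0.09, 0.13]]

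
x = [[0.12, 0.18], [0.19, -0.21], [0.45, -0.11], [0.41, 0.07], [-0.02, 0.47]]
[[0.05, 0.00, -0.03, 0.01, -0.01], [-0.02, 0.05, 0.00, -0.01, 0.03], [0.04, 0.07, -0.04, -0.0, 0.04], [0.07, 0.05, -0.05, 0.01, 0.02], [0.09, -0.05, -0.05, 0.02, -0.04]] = x @ [[0.13,0.14,-0.11,0.01,0.06],[0.20,-0.09,-0.11,0.05,-0.09]]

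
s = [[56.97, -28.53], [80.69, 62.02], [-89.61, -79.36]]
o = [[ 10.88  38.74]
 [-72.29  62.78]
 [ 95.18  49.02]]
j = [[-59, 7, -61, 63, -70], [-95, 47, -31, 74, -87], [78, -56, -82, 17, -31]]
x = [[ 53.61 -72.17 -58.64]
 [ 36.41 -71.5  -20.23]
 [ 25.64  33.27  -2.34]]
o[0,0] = 10.88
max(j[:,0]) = 78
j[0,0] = -59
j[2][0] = 78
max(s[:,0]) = 80.69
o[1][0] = -72.29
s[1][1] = 62.02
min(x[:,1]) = -72.17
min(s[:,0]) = -89.61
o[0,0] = 10.88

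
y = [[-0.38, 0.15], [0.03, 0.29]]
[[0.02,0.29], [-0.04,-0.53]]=y @ [[-0.12, -1.42],[-0.14, -1.69]]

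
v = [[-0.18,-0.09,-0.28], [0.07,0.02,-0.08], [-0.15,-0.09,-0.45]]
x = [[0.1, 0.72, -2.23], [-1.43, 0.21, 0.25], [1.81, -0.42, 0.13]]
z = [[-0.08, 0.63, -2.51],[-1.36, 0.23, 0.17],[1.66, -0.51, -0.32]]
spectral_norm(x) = 2.36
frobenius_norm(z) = 3.43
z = x + v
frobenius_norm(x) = 3.33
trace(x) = 0.44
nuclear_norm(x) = 4.72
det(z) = -0.88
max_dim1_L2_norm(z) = 2.59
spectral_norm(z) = 2.61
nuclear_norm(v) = 0.71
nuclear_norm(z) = 4.98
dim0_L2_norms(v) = [0.24, 0.13, 0.54]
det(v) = -0.00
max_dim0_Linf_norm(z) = 2.51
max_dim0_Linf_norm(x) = 2.23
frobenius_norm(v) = 0.60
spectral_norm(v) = 0.59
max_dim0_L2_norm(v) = 0.54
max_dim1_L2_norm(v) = 0.48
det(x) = -0.02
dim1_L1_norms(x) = [3.05, 1.89, 2.36]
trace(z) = -0.17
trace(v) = -0.61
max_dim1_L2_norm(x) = 2.35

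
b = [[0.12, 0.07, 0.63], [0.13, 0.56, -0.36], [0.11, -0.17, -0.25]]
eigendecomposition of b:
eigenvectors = [[0.72, -0.96, 0.12], [-0.31, 0.13, -0.97], [-0.63, -0.24, 0.21]]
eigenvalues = [-0.46, 0.27, 0.62]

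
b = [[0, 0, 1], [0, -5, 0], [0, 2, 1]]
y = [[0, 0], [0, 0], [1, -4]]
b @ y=[[1, -4], [0, 0], [1, -4]]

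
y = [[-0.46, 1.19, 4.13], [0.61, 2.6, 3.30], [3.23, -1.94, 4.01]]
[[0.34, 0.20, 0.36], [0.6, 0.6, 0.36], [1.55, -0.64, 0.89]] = y @ [[0.33, -0.00, 0.12], [-0.0, 0.27, -0.03], [0.12, -0.03, 0.11]]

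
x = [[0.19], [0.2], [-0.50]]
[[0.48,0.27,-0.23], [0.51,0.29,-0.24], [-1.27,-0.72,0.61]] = x @ [[2.55, 1.43, -1.22]]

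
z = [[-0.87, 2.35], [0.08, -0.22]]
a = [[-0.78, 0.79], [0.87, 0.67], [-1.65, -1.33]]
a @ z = [[0.74, -2.01],[-0.7, 1.90],[1.33, -3.58]]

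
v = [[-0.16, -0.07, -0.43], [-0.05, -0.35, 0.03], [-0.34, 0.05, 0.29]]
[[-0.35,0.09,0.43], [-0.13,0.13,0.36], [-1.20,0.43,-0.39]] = v @ [[3.20, -1.11, 0.22], [-0.11, -0.2, -1.15], [-0.35, 0.23, -0.89]]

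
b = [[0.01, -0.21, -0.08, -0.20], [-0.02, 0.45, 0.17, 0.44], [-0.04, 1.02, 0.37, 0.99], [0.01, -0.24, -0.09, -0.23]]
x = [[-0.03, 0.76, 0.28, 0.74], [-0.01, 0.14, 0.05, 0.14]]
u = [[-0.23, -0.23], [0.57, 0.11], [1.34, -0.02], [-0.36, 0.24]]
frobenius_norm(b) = 1.67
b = u @ x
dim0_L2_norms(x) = [0.03, 0.77, 0.28, 0.75]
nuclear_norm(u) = 1.87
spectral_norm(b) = 1.67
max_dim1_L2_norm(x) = 1.1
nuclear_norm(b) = 1.68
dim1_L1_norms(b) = [0.5, 1.08, 2.42, 0.57]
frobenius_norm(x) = 1.12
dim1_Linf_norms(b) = [0.21, 0.45, 1.02, 0.24]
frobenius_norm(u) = 1.56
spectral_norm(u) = 1.52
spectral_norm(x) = 1.12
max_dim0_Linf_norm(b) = 1.02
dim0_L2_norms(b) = [0.05, 1.16, 0.42, 1.13]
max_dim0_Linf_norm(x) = 0.76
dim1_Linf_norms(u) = [0.23, 0.57, 1.34, 0.36]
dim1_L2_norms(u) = [0.33, 0.58, 1.34, 0.43]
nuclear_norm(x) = 1.12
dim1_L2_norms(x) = [1.1, 0.2]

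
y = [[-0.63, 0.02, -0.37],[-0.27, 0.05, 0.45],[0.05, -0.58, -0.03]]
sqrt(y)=[[(0.04+0.73j),0.04+0.20j,-0.30+0.28j], [(-0.22+0.2j),0.57+0.05j,0.42+0.07j], [(0.06+0.12j),(-0.52+0.03j),(0.49+0.04j)]]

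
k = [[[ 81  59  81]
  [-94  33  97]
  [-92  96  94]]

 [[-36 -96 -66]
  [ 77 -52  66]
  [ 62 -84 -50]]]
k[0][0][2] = 81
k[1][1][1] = -52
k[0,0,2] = 81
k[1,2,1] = -84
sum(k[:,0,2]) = 15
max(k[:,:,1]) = 96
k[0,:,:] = [[81, 59, 81], [-94, 33, 97], [-92, 96, 94]]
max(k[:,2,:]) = 96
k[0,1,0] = -94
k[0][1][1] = 33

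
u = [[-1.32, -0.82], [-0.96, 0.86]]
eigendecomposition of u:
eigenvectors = [[-0.93, 0.31], [-0.36, -0.95]]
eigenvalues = [-1.64, 1.18]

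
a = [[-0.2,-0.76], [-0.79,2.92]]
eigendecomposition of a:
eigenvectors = [[-0.97, 0.22], [-0.23, -0.97]]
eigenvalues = [-0.38, 3.1]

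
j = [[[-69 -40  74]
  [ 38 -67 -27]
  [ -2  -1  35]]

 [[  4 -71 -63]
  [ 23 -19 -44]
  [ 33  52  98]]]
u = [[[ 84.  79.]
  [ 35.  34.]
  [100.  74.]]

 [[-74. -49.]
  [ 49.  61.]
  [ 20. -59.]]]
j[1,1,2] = -44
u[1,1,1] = 61.0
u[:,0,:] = [[84.0, 79.0], [-74.0, -49.0]]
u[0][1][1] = 34.0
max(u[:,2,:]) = 100.0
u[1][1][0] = 49.0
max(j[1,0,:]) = 4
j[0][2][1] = -1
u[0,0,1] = 79.0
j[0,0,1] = -40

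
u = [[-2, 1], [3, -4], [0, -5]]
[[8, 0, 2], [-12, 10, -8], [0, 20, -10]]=u@[[-4, -2, 0], [0, -4, 2]]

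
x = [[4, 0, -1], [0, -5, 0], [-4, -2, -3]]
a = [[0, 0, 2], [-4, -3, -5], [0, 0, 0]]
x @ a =[[0, 0, 8], [20, 15, 25], [8, 6, 2]]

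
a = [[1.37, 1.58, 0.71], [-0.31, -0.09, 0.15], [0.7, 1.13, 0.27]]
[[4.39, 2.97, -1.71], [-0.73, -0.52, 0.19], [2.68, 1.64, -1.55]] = a @ [[1.86, 1.62, 0.37], [1.28, 0.42, -1.82], [-0.25, 0.12, 0.93]]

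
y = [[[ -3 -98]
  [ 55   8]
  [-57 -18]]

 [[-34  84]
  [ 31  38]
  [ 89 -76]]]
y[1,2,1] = -76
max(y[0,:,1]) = 8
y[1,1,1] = 38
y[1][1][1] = 38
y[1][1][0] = 31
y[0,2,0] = -57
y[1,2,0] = 89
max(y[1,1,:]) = 38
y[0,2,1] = -18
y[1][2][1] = -76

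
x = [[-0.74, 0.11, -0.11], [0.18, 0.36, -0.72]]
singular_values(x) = [0.83, 0.75]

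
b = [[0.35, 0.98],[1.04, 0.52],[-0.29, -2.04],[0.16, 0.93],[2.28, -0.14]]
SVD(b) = [[-0.33, 0.22], [-0.40, -0.14], [0.57, -0.58], [-0.27, 0.26], [-0.57, -0.73]] @ diag([2.775759811867235, 2.254829808837637]) @ [[-0.74, -0.67],[-0.67, 0.74]]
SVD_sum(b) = [[0.68, 0.62], [0.83, 0.75], [-1.17, -1.07], [0.55, 0.5], [1.17, 1.07]] + [[-0.33, 0.36], [0.21, -0.23], [0.88, -0.97], [-0.39, 0.43], [1.11, -1.21]]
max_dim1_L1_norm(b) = 2.42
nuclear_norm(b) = 5.03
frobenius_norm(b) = 3.58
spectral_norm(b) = 2.78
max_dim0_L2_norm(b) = 2.55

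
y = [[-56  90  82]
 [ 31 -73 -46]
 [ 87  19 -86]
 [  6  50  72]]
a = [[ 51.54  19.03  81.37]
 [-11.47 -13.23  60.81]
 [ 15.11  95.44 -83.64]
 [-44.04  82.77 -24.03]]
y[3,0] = 6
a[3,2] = -24.03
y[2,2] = -86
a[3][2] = -24.03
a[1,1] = -13.23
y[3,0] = 6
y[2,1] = 19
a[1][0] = -11.47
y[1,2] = -46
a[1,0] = -11.47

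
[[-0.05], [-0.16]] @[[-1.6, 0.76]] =[[0.08, -0.04], [0.26, -0.12]]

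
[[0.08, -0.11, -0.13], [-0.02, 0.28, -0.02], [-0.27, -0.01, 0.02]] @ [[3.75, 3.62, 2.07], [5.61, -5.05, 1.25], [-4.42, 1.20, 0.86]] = [[0.26, 0.69, -0.08],[1.58, -1.51, 0.29],[-1.16, -0.90, -0.55]]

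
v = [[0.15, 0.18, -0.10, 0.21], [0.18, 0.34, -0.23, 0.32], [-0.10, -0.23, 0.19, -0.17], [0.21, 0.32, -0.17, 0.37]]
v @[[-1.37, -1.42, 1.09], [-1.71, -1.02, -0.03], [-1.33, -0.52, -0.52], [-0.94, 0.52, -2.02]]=[[-0.58, -0.24, -0.21], [-0.82, -0.32, -0.34], [0.44, 0.19, 0.14], [-0.96, -0.34, -0.44]]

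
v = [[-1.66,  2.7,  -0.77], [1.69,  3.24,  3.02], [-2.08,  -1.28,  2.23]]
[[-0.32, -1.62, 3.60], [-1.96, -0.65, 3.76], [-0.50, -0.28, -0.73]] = v@[[-0.02, 0.36, -0.27],[-0.24, -0.38, 1.20],[-0.38, -0.01, 0.11]]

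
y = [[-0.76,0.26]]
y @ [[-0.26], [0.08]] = [[0.22]]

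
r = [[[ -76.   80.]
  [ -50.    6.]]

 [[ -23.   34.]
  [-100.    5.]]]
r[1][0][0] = -23.0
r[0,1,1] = 6.0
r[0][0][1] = 80.0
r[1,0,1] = 34.0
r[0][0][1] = 80.0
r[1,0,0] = -23.0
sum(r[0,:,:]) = -40.0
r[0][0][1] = 80.0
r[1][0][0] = -23.0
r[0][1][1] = 6.0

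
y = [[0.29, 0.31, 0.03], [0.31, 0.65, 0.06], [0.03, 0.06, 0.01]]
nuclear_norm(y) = 0.95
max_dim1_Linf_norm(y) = 0.65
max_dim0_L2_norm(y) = 0.72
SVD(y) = [[-0.5,0.87,-0.01],[-0.86,-0.50,-0.09],[-0.08,-0.04,1.0]] @ diag([0.8339120473480767, 0.11167461548065238, 0.0044133371712708905]) @ [[-0.50, -0.86, -0.08], [0.87, -0.5, -0.04], [-0.01, -0.09, 1.0]]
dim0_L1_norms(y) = [0.63, 1.02, 0.1]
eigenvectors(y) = [[0.50, 0.87, -0.01], [0.86, -0.50, -0.09], [0.08, -0.04, 1.00]]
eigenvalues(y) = [0.83, 0.11, 0.0]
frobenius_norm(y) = 0.84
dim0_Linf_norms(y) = [0.31, 0.65, 0.06]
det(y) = 0.00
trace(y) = 0.95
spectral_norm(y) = 0.83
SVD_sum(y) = [[0.21, 0.36, 0.03],[0.36, 0.62, 0.06],[0.03, 0.06, 0.01]] + [[0.08, -0.05, -0.0], [-0.05, 0.03, 0.0], [-0.00, 0.0, 0.0]] + [[0.0, 0.00, -0.00], [0.0, 0.0, -0.0], [-0.00, -0.00, 0.00]]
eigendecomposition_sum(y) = [[0.21, 0.36, 0.03], [0.36, 0.62, 0.06], [0.03, 0.06, 0.01]] + [[0.08, -0.05, -0.00], [-0.05, 0.03, 0.0], [-0.00, 0.00, 0.0]] + [[0.00, 0.0, -0.00], [0.00, 0.0, -0.00], [-0.00, -0.00, 0.0]]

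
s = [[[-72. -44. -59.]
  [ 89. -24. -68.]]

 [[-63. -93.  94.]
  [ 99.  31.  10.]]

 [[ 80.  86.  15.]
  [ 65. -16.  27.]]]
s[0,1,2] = -68.0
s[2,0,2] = 15.0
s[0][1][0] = 89.0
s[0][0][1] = -44.0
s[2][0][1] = 86.0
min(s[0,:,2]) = -68.0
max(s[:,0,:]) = 94.0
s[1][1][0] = 99.0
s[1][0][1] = -93.0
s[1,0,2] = 94.0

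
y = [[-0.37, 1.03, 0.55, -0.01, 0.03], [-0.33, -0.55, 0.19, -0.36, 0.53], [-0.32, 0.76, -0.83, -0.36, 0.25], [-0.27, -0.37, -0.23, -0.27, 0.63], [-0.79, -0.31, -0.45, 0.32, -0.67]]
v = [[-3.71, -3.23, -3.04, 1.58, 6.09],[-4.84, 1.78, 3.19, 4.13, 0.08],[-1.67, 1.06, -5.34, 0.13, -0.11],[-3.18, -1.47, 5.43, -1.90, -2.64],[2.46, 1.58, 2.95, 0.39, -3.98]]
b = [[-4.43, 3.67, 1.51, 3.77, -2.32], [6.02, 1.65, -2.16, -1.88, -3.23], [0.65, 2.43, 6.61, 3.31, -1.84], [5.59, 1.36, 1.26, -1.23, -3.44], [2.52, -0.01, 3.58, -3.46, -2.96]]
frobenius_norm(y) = 2.48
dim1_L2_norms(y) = [1.23, 0.93, 1.25, 0.86, 1.21]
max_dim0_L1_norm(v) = 19.95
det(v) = 1606.33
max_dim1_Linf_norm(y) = 1.03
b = y @ v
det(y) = 0.27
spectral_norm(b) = 11.45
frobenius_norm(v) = 15.65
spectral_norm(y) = 1.48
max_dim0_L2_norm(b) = 9.69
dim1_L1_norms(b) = [15.7, 14.94, 14.84, 12.88, 12.53]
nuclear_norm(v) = 29.86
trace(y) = -2.69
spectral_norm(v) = 11.23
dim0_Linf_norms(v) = [4.84, 3.23, 5.43, 4.13, 6.09]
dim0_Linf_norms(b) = [6.02, 3.67, 6.61, 3.77, 3.44]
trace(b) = -0.36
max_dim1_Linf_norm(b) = 6.61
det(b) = 430.85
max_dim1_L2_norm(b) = 8.02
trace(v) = -13.15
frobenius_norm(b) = 16.27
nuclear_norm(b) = 29.86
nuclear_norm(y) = 4.99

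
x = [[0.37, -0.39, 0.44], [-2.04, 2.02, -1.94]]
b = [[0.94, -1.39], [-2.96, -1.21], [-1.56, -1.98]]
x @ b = [[0.82, -0.91],[-4.87, 4.23]]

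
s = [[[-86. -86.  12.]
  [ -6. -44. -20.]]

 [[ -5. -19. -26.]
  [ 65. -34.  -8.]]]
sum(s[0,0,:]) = -160.0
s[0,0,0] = -86.0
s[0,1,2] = -20.0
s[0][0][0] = -86.0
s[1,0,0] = -5.0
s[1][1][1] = -34.0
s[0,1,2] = -20.0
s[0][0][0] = -86.0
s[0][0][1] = -86.0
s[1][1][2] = -8.0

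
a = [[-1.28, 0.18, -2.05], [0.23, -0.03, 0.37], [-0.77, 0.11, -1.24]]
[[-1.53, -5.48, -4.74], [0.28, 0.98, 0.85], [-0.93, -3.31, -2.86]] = a @ [[-0.40,0.98,1.42], [0.40,-2.19,-0.53], [1.03,1.87,1.38]]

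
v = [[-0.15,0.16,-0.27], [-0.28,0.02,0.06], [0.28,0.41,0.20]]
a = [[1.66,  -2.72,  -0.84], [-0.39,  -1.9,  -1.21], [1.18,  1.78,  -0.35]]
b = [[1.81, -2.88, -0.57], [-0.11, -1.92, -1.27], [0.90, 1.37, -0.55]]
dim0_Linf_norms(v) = [0.28, 0.41, 0.27]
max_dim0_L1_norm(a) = 6.4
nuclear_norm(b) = 6.82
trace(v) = 0.07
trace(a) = -0.59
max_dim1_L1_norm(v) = 0.89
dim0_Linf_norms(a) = [1.66, 2.72, 1.21]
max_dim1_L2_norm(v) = 0.54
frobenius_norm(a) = 4.56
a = v + b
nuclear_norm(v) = 1.15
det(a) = 7.63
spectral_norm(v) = 0.56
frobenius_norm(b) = 4.49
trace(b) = -0.66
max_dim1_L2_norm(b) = 3.45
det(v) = 0.05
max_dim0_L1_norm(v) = 0.71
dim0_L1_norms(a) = [3.23, 6.4, 2.4]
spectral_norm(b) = 4.01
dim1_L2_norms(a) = [3.3, 2.29, 2.16]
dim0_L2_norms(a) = [2.07, 3.77, 1.51]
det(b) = 7.63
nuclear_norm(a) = 6.95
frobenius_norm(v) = 0.70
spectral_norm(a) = 3.97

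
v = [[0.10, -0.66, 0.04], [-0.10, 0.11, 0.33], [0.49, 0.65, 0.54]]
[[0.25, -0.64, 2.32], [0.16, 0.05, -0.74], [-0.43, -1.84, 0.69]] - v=[[0.15, 0.02, 2.28], [0.26, -0.06, -1.07], [-0.92, -2.49, 0.15]]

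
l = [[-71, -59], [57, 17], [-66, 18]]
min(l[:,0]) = -71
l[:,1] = [-59, 17, 18]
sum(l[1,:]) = 74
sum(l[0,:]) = -130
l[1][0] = 57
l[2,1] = 18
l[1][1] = 17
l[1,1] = 17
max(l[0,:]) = -59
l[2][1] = 18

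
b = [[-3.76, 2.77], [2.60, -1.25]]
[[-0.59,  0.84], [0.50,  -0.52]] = b @ [[0.26,-0.15], [0.14,0.1]]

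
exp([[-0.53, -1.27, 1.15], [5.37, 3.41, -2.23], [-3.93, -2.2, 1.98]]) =[[-16.11, -6.86, 4.15], [25.39, 8.1, -2.67], [-18.17, -4.69, 3.29]]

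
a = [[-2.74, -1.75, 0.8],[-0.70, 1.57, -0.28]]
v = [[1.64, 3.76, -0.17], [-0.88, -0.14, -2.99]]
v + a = [[-1.1, 2.01, 0.63], [-1.58, 1.43, -3.27]]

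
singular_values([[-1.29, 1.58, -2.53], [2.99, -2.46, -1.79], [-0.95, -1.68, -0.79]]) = [4.44, 3.12, 1.9]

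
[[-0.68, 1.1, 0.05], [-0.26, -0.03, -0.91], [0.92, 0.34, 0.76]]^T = [[-0.68, -0.26, 0.92], [1.10, -0.03, 0.34], [0.05, -0.91, 0.76]]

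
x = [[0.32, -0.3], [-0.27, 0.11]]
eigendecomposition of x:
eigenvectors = [[0.83, 0.59], [-0.55, 0.81]]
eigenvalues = [0.52, -0.09]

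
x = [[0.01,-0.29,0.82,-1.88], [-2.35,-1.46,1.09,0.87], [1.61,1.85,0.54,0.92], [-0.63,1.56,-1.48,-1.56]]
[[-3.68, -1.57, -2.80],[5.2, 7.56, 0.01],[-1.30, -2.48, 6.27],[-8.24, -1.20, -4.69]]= x@[[0.32,  -2.49,  0.90], [-2.32,  0.05,  1.07], [0.37,  0.73,  1.72], [2.48,  1.13,  2.08]]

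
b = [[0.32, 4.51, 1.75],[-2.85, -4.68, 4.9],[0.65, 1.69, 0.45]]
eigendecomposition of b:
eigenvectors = [[(-0.77+0j), (-0.77-0j), 0.85+0.00j], [(0.59-0.2j), (0.59+0.2j), (0.03+0j)], [-0.17+0.05j, (-0.17-0.05j), 0.53+0.00j]]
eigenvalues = [(-2.75+1.06j), (-2.75-1.06j), (1.58+0j)]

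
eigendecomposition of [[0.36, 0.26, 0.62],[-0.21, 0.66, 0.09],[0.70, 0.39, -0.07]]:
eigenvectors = [[0.52+0.00j, 0.71+0.00j, 0.71-0.00j], [(0.15+0j), -0.18+0.41j, -0.18-0.41j], [-0.84+0.00j, (0.53+0.06j), 0.53-0.06j]]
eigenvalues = [(-0.57+0j), (0.76+0.2j), (0.76-0.2j)]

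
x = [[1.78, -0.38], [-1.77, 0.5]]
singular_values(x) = [2.59, 0.08]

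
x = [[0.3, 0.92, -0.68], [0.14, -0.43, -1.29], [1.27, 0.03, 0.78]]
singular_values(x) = [1.74, 1.25, 0.95]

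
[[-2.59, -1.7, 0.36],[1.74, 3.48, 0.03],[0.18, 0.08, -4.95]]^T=[[-2.59,1.74,0.18], [-1.7,3.48,0.08], [0.36,0.03,-4.95]]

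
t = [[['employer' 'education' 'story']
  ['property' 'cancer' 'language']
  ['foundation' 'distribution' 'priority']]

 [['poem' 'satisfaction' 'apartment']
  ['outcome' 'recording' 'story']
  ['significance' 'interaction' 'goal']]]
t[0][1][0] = 'property'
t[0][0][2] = 'story'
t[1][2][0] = 'significance'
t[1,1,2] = 'story'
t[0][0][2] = 'story'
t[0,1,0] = 'property'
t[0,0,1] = 'education'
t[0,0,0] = 'employer'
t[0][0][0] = 'employer'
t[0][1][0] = 'property'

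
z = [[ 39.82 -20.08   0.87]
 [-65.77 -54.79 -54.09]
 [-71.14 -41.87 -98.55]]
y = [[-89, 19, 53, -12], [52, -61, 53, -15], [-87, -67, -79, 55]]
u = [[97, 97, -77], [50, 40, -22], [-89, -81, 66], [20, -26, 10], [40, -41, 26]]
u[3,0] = 20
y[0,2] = 53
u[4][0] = 40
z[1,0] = -65.77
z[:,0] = [39.82, -65.77, -71.14]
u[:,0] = [97, 50, -89, 20, 40]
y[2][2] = -79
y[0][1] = 19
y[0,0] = -89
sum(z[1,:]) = -174.65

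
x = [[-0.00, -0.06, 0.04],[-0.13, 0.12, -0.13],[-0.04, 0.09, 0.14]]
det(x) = -0.00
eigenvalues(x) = [(-0.05+0j), (0.15+0.11j), (0.15-0.11j)]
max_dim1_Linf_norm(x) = 0.14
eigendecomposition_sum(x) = [[-0.04+0.00j,-0.01+0.00j,-0.00+0.00j], [(-0.03+0j),-0.01+0.00j,(-0+0j)], [0.00-0.00j,0.00-0.00j,-0j]] + [[(0.02+0.01j), -0.02-0.01j, (0.02-0.03j)],[-0.05-0.02j, 0.06+0.04j, (-0.06+0.08j)],[(-0.02+0.05j), (0.04-0.05j), 0.07+0.07j]] + [[(0.02-0.01j), (-0.02+0.01j), (0.02+0.03j)], [(-0.05+0.02j), 0.06-0.04j, -0.06-0.08j], [(-0.02-0.05j), 0.04+0.05j, 0.07-0.07j]]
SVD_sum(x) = [[0.03, -0.03, 0.04], [-0.12, 0.12, -0.14], [0.01, -0.01, 0.01]] + [[0.0, -0.0, -0.00], [-0.00, 0.01, 0.01], [-0.05, 0.1, 0.13]] + [[-0.03,-0.02,0.01], [-0.01,-0.01,0.0], [-0.0,-0.0,0.00]]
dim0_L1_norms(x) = [0.17, 0.27, 0.31]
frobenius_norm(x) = 0.29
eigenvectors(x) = [[(-0.82+0j), 0.25-0.02j, 0.25+0.02j],[(-0.57+0j), -0.72+0.00j, -0.72-0.00j],[0.10+0.00j, (-0.07+0.65j), (-0.07-0.65j)]]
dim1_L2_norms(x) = [0.07, 0.22, 0.17]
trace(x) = 0.26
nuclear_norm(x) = 0.44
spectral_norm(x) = 0.23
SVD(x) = [[0.26, -0.04, -0.97], [-0.96, 0.09, -0.26], [0.1, 1.0, -0.01]] @ diag([0.22744414612944863, 0.17056926613957268, 0.04330457066007754]) @ [[0.53, -0.54, 0.65], [-0.3, 0.60, 0.74], [0.79, 0.59, -0.16]]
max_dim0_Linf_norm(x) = 0.14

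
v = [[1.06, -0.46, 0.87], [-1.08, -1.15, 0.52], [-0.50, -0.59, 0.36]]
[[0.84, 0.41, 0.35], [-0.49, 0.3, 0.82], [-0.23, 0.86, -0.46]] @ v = [[0.27, -1.06, 1.07], [-1.25, -0.6, 0.02], [-0.94, -0.61, 0.08]]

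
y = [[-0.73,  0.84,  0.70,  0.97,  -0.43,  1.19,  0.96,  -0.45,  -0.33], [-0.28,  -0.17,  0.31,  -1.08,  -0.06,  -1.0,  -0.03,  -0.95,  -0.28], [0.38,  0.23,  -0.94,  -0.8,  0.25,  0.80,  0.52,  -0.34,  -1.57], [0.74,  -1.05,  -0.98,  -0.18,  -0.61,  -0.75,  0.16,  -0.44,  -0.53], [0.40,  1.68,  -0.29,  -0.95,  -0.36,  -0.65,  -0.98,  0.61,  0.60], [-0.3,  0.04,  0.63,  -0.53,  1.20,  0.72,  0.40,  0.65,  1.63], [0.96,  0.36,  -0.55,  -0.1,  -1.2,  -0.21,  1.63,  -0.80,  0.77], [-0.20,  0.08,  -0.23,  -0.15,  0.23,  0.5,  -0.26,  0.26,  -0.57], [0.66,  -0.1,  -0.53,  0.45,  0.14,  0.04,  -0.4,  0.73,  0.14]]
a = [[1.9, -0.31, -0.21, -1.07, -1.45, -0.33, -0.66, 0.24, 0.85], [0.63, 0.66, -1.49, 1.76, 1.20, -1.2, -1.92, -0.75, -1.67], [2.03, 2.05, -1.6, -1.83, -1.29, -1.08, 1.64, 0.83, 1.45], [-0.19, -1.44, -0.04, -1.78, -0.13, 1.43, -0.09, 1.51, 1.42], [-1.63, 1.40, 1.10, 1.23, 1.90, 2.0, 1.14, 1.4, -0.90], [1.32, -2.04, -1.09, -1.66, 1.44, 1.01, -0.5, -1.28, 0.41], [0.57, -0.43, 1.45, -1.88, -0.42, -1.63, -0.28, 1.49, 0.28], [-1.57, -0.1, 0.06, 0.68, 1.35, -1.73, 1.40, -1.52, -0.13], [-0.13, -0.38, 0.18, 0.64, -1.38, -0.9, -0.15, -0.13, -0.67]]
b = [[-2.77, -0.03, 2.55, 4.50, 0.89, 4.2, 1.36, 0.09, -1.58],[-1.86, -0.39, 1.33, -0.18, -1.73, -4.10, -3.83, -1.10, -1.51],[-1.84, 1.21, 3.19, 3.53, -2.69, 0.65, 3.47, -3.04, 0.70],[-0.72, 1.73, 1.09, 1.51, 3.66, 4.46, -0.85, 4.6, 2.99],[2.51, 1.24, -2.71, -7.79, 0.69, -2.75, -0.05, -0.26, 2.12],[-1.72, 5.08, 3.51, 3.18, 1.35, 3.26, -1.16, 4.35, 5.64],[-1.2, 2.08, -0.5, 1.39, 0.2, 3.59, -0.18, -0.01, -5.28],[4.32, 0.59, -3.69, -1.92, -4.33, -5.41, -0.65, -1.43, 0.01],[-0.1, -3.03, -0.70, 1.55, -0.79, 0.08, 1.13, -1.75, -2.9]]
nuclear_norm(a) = 27.56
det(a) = 1094.58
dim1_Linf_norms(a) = [1.9, 1.92, 2.05, 1.78, 2.0, 2.04, 1.88, 1.73, 1.38]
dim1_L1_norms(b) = [17.97, 16.03, 20.32, 21.61, 20.12, 29.25, 14.43, 22.35, 12.03]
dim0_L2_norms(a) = [3.92, 3.64, 3.06, 4.41, 3.85, 4.03, 3.23, 3.43, 3.03]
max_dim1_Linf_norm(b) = 7.79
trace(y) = 0.37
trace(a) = -0.38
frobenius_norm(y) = 6.30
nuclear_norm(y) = 15.40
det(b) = -2.39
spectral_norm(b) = 17.12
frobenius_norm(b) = 24.37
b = a @ y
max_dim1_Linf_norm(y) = 1.68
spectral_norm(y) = 3.34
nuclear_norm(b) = 53.51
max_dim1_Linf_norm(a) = 2.05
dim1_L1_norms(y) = [6.6, 4.16, 5.83, 5.44, 6.52, 6.1, 6.58, 2.48, 3.19]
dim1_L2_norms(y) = [2.35, 1.83, 2.3, 2.02, 2.49, 2.44, 2.6, 0.94, 1.29]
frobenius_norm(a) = 10.95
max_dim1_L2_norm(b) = 10.76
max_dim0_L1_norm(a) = 12.53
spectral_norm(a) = 6.58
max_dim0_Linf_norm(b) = 7.79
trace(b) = 0.98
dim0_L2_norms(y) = [1.72, 2.2, 1.88, 2.05, 1.92, 2.2, 2.29, 1.86, 2.62]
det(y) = -0.00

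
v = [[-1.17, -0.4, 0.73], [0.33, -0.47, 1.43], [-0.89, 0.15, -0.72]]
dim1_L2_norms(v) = [1.44, 1.54, 1.15]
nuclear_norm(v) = 3.38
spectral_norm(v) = 1.87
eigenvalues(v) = [(-1.18+0.95j), (-1.18-0.95j), (-0+0j)]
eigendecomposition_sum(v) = [[-0.58+0.42j, -0.20-0.15j, 0.36+0.57j], [0.16+0.75j, (-0.23+0.13j), (0.72-0.12j)], [(-0.45-0.36j), 0.08-0.19j, (-0.36+0.4j)]] + [[(-0.58-0.42j), (-0.2+0.15j), 0.36-0.57j], [0.16-0.75j, (-0.23-0.13j), 0.72+0.12j], [(-0.45+0.36j), 0.08+0.19j, -0.36-0.40j]] + [[(-0-0j), 0.00-0.00j, 0.00-0.00j], [0.00+0.00j, -0.00+0.00j, (-0+0j)], [0.00+0.00j, (-0+0j), (-0+0j)]]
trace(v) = -2.36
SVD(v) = [[-0.34,0.86,-0.39], [-0.82,-0.07,0.57], [0.46,0.51,0.73]] @ diag([1.8706021206658854, 1.5067673023530292, 5.2154252489068874e-05]) @ [[-0.15, 0.32, -0.94], [-0.98, -0.16, 0.11], [0.11, -0.94, -0.33]]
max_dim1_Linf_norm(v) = 1.43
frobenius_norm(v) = 2.40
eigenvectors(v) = [[0.24+0.55j, (0.24-0.55j), (-0.11+0j)], [(0.64+0j), (0.64-0j), 0.94+0.00j], [(-0.37+0.3j), (-0.37-0.3j), (0.33+0j)]]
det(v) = -0.00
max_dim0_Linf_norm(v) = 1.43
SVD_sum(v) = [[0.1, -0.2, 0.59],[0.23, -0.49, 1.44],[-0.13, 0.27, -0.80]] + [[-1.27, -0.2, 0.14],[0.1, 0.02, -0.01],[-0.76, -0.12, 0.08]] + [[-0.0, 0.00, 0.00],[0.0, -0.0, -0.00],[0.00, -0.0, -0.0]]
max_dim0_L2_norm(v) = 1.76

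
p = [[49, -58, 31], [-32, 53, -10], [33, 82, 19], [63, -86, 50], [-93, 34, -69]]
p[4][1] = 34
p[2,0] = 33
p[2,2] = 19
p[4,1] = 34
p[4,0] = -93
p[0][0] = 49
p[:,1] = [-58, 53, 82, -86, 34]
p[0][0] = 49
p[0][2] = 31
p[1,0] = -32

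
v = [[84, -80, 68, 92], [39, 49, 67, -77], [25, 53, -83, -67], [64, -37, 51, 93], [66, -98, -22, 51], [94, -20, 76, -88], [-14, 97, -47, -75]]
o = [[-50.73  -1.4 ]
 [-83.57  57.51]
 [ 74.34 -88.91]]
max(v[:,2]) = 76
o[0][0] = -50.73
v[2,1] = 53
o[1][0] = -83.57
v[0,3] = 92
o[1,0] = -83.57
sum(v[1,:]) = 78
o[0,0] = -50.73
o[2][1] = -88.91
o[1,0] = -83.57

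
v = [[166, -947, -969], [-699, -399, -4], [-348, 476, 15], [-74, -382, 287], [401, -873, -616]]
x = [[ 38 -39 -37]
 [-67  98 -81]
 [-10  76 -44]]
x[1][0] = -67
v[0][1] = -947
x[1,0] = -67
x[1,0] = -67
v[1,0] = -699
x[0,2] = -37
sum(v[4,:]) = -1088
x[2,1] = 76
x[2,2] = -44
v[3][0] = -74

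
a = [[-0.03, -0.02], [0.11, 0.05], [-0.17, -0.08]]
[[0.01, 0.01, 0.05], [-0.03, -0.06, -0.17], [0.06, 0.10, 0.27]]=a @ [[-0.06, -0.96, -1.41], [-0.56, 0.84, -0.37]]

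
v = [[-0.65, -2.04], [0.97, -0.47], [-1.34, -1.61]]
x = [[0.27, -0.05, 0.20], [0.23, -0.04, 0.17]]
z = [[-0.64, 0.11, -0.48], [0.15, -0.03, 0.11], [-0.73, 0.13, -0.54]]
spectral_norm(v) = 2.94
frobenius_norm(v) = 3.18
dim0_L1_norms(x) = [0.5, 0.09, 0.37]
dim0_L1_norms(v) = [2.96, 4.12]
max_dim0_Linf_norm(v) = 2.04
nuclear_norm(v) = 4.16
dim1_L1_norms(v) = [2.69, 1.44, 2.95]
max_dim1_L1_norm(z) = 1.4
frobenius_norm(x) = 0.45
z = v @ x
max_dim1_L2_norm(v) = 2.14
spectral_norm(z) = 1.24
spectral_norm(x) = 0.45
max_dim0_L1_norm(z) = 1.52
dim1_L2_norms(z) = [0.81, 0.19, 0.92]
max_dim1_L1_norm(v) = 2.95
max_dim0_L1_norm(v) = 4.12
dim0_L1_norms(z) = [1.52, 0.27, 1.13]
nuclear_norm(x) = 0.45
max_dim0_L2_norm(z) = 0.98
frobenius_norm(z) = 1.24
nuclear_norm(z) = 1.24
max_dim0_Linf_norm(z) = 0.73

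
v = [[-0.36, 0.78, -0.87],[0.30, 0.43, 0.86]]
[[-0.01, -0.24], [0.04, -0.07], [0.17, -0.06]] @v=[[-0.07, -0.11, -0.2], [-0.04, 0.0, -0.1], [-0.08, 0.11, -0.2]]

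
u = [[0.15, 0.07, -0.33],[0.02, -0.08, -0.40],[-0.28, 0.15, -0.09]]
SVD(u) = [[-0.66, 0.16, 0.73], [-0.75, -0.05, -0.66], [-0.07, -0.99, 0.15]] @ diag([0.5317484426645587, 0.33189390313705225, 0.13852808662603297]) @ [[-0.18, 0.01, 0.98], [0.90, -0.4, 0.16], [0.4, 0.92, 0.07]]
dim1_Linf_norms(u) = [0.33, 0.4, 0.28]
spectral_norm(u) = 0.53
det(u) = 0.02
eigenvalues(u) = [(0.34+0j), (-0.18+0.2j), (-0.18-0.2j)]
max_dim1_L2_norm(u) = 0.41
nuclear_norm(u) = 1.00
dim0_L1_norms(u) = [0.45, 0.3, 0.82]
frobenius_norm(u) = 0.64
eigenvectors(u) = [[(-0.82+0j), -0.21+0.29j, -0.21-0.29j], [-0.41+0.00j, -0.81+0.00j, (-0.81-0j)], [(0.39+0j), -0.21+0.41j, (-0.21-0.41j)]]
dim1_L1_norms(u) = [0.55, 0.5, 0.52]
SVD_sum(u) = [[0.06, -0.0, -0.35], [0.07, -0.0, -0.39], [0.01, -0.00, -0.04]] + [[0.05, -0.02, 0.01], [-0.01, 0.01, -0.00], [-0.30, 0.13, -0.05]] + [[0.04, 0.09, 0.01], [-0.04, -0.08, -0.01], [0.01, 0.02, 0.00]]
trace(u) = -0.02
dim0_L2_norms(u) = [0.32, 0.18, 0.53]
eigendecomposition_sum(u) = [[0.27+0.00j, -0.02+0.00j, -0.18+0.00j],  [(0.13+0j), -0.01+0.00j, -0.09+0.00j],  [(-0.13+0j), (0.01+0j), 0.09-0.00j]] + [[-0.06-0.01j,0.05+0.05j,(-0.07+0.03j)], [(-0.06-0.12j),-0.03+0.16j,-0.15-0.09j], [(-0.08-0j),(0.07+0.06j),(-0.09+0.05j)]] + [[(-0.06+0.01j), 0.05-0.05j, (-0.07-0.03j)], [-0.06+0.12j, -0.03-0.16j, -0.15+0.09j], [-0.08+0.00j, (0.07-0.06j), (-0.09-0.05j)]]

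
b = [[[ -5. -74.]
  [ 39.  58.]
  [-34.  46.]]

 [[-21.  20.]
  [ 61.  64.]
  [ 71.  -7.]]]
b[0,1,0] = 39.0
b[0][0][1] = -74.0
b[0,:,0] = [-5.0, 39.0, -34.0]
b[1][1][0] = 61.0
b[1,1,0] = 61.0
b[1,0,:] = [-21.0, 20.0]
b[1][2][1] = -7.0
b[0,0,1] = -74.0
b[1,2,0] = 71.0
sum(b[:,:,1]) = 107.0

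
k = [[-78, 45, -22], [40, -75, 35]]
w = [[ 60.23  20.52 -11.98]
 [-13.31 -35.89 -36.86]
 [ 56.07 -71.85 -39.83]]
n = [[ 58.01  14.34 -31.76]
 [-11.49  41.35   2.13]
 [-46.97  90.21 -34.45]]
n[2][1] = 90.21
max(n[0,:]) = 58.01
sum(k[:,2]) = 13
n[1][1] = 41.35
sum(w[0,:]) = 68.77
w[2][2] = -39.83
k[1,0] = 40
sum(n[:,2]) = -64.08000000000001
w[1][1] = -35.89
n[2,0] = -46.97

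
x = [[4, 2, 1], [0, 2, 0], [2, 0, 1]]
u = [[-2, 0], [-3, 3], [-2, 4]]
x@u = [[-16, 10], [-6, 6], [-6, 4]]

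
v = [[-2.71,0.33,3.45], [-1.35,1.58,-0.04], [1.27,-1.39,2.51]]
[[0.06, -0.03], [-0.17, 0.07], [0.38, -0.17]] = v @ [[0.09, -0.04],[-0.03, 0.01],[0.09, -0.04]]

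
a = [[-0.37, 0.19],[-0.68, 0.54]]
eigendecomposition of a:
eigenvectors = [[-0.73, -0.25], [-0.68, -0.97]]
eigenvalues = [-0.19, 0.36]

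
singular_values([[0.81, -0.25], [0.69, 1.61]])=[1.75, 0.84]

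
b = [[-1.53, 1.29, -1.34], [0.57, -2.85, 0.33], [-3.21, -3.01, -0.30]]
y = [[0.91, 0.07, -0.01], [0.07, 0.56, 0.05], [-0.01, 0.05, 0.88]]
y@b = [[-1.32, 1.00, -1.19], [0.05, -1.66, 0.08], [-2.78, -2.8, -0.23]]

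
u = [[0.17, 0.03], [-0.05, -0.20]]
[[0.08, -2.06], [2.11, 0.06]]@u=[[0.12, 0.41], [0.36, 0.05]]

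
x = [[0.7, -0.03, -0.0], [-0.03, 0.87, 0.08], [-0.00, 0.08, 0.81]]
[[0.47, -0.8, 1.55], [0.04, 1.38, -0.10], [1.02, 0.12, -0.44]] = x @ [[0.67,-1.07,2.22],[-0.05,1.55,0.01],[1.26,-0.01,-0.55]]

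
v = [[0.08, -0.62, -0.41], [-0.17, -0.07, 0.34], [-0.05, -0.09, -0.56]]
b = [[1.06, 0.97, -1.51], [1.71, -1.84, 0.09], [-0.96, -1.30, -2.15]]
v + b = [[1.14, 0.35, -1.92], [1.54, -1.91, 0.43], [-1.01, -1.39, -2.71]]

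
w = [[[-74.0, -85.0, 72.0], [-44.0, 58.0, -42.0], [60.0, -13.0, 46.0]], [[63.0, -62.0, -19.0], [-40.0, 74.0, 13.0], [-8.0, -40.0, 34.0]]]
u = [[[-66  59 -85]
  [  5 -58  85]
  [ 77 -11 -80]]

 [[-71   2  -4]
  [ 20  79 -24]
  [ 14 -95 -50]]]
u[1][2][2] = -50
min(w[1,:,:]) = -62.0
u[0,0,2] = -85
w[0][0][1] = -85.0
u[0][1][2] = 85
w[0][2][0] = 60.0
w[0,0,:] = [-74.0, -85.0, 72.0]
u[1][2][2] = -50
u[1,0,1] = 2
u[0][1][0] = 5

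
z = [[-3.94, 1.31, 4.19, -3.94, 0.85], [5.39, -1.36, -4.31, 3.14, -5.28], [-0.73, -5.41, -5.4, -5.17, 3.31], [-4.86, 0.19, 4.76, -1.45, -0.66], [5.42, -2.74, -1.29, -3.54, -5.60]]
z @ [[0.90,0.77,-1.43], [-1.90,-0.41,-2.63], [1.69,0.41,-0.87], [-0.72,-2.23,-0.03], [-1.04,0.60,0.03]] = [[3.00, 7.44, -1.31], [3.38, -7.23, -0.63], [0.78, 12.96, 20.22], [5.04, 0.97, 2.33], [16.28, 9.30, 0.52]]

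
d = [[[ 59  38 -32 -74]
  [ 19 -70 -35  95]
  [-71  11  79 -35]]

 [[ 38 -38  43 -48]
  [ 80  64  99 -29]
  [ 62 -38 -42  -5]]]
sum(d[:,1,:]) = 223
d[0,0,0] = 59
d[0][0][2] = -32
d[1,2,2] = -42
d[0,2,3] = -35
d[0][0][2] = -32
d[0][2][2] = 79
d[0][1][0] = 19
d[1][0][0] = 38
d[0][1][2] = -35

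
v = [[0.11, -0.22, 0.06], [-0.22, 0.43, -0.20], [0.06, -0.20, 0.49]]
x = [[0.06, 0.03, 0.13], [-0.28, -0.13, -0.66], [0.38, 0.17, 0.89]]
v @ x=[[0.09, 0.04, 0.21], [-0.21, -0.10, -0.49], [0.25, 0.11, 0.58]]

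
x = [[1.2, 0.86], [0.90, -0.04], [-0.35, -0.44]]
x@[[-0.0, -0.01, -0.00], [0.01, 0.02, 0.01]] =[[0.01, 0.01, 0.01], [-0.0, -0.01, -0.00], [-0.0, -0.01, -0.00]]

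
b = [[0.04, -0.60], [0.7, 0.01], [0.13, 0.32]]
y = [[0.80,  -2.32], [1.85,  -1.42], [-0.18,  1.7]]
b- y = [[-0.76, 1.72], [-1.15, 1.43], [0.31, -1.38]]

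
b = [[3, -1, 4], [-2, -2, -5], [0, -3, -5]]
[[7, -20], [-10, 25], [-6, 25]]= b@[[3, 0], [2, 0], [0, -5]]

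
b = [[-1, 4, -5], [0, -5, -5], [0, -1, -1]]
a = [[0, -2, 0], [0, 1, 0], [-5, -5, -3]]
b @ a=[[25, 31, 15], [25, 20, 15], [5, 4, 3]]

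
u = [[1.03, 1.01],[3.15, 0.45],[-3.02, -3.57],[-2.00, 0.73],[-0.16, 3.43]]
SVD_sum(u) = [[0.97, 1.07], [1.65, 1.81], [-3.14, -3.46], [-0.54, -0.60], [1.63, 1.8]] + [[0.06, -0.06],[1.50, -1.36],[0.12, -0.11],[-1.46, 1.33],[-1.79, 1.63]]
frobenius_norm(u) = 7.10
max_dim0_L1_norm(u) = 9.36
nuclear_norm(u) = 9.77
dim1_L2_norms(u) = [1.44, 3.18, 4.68, 2.13, 3.43]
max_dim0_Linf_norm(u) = 3.57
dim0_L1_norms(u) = [9.36, 9.19]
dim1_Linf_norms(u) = [1.03, 3.15, 3.57, 2.0, 3.43]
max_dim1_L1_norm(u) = 6.59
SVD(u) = [[-0.24, -0.02], [-0.41, -0.54], [0.77, -0.04], [0.13, 0.53], [-0.40, 0.65]] @ diag([6.039736239275293, 3.730453881230103]) @ [[-0.67, -0.74], [-0.74, 0.67]]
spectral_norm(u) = 6.04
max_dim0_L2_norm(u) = 5.12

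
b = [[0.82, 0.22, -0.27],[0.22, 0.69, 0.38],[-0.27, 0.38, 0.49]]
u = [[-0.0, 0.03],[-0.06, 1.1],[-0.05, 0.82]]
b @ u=[[0.00, 0.05], [-0.06, 1.08], [-0.05, 0.81]]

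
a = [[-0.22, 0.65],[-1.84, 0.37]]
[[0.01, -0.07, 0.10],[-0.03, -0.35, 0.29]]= a@ [[0.02, 0.18, -0.14], [0.02, -0.04, 0.10]]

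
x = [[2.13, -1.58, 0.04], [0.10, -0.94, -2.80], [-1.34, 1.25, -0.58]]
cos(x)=[[-1.06, 0.84, -2.38],[-2.05, 2.45, -2.5],[0.92, -0.01, 2.72]]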